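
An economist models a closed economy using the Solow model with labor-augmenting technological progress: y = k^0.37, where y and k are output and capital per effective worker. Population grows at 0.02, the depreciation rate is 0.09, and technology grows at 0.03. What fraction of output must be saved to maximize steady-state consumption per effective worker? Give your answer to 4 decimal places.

s_gold = 0.3700

Break-even investment rate: n + g + δ = 0.02 + 0.03 + 0.09 = 0.14.
At the golden rule MPK = n+g+δ, and in any Cobb-Douglas steady state s = (n+g+δ)·k/y = MPK·k/y = capital's share 0.37.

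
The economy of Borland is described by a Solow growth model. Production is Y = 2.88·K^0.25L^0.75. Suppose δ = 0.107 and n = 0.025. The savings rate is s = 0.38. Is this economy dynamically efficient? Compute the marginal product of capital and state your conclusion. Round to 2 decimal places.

dynamically inefficient; MPK ≈ 0.09

Break-even investment rate: n + δ = 0.025 + 0.107 = 0.132.
Steady-state k*: s·A·k^0.25 = 0.132·k gives k* = (0.38·2.88/0.132)^(1/0.75) ≈ 16.7804.
MPK = 0.25·2.88·16.7804^(-0.75) ≈ 0.0868.
MPK < n+δ = 0.132, so the economy is dynamically inefficient (over-saving).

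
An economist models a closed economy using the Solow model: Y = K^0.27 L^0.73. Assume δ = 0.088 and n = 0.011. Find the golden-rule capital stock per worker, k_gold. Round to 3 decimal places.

n + δ = 0.011 + 0.088 = 0.099.
Setting f'(k) = n+δ gives 0.27·k^(0.27−1) = 0.099, hence k_gold = (0.27/0.099)^(1/0.73) ≈ 3.9527.

k_gold ≈ 3.953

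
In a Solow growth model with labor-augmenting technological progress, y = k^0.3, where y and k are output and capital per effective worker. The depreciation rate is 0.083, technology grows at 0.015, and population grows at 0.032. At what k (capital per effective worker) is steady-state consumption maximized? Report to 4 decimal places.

The effective depreciation rate is n + g + δ = 0.032 + 0.015 + 0.083 = 0.13.
Setting f'(k) = n+g+δ gives 0.3·k^(0.3−1) = 0.13, hence k_gold = (0.3/0.13)^(1/0.7) ≈ 3.3024.

k_gold ≈ 3.3024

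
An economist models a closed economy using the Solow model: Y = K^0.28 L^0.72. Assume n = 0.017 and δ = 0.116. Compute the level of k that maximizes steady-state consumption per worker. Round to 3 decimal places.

k_gold ≈ 2.812

Capital per worker breaks even when investment replaces (n + δ)·k; here n + δ = 0.133.
At the golden rule the marginal product of capital equals n+δ: 0.28·k^(0.28−1) = 0.133. Solving, k_gold = (0.28/0.133)^(1/0.72) ≈ 2.8121.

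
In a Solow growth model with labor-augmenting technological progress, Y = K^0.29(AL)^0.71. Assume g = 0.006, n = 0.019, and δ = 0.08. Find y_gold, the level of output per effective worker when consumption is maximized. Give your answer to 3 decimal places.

The effective depreciation rate is n + g + δ = 0.019 + 0.006 + 0.08 = 0.105.
At the golden rule the marginal product of capital equals n+g+δ: 0.29·k^(0.29−1) = 0.105. Solving, k_gold = (0.29/0.105)^(1/0.71) ≈ 4.1824.
Output: y_gold = k_gold^0.29 = 4.1824^0.29 ≈ 1.5143.

y_gold ≈ 1.514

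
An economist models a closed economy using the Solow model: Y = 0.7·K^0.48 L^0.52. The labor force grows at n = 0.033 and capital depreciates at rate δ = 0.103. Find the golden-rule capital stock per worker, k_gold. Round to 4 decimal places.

Capital per worker breaks even when investment replaces (n + δ)·k; here n + δ = 0.136.
Maximizing c = f(k) − (n+δ)·k gives f'(k) = n+δ, i.e. 0.48·0.7·k^(0.48−1) = 0.136, so k_gold = (0.48·0.7/0.136)^(1/0.52) ≈ 5.6936.

k_gold ≈ 5.6936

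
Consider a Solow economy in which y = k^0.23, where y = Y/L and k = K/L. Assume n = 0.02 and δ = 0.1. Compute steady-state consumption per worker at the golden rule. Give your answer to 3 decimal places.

c_gold ≈ 0.935

Break-even investment rate: n + δ = 0.02 + 0.1 = 0.12.
Golden rule sets MPK = n+δ: 0.23·k^(0.23−1) = 0.12, so k_gold = (0.23/0.12)^(1/0.77) ≈ 2.3278.
y_gold = 2.3278^0.23 ≈ 1.2145.
c_gold = y_gold − (n+δ)·k_gold = 1.2145 − 0.12·2.3278 ≈ 0.9352.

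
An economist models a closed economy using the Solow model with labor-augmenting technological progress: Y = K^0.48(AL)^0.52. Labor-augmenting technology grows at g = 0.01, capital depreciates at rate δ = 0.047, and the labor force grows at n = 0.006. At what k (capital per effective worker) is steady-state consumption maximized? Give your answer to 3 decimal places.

Capital per effective worker breaks even when investment replaces (n + g + δ)·k; here n + g + δ = 0.063.
Setting f'(k) = n+g+δ gives 0.48·k^(0.48−1) = 0.063, hence k_gold = (0.48/0.063)^(1/0.52) ≈ 49.6550.

k_gold ≈ 49.655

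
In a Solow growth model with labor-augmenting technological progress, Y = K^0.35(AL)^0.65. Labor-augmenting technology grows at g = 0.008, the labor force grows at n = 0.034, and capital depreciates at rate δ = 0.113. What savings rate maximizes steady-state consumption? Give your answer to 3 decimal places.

s_gold = 0.350

The effective depreciation rate is n + g + δ = 0.034 + 0.008 + 0.113 = 0.155.
At the golden rule MPK = n+g+δ, and in any Cobb-Douglas steady state s = (n+g+δ)·k/y = MPK·k/y = capital's share 0.35.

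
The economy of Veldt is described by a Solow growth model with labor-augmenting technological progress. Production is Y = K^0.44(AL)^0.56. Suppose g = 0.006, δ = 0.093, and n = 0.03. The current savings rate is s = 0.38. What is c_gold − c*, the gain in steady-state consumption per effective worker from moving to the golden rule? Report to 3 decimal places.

The effective depreciation rate is n + g + δ = 0.03 + 0.006 + 0.093 = 0.129.
Current steady state (s = 0.38): k* = (0.38/0.129)^(1/0.56) ≈ 6.8841, y* = 6.8841^0.44 ≈ 2.3370, c* = (1−0.38)·2.3370 ≈ 1.4489.
Maximizing c = f(k) − (n+g+δ)·k gives f'(k) = n+g+δ, i.e. 0.44·k^(0.44−1) = 0.129, so k_gold = (0.44/0.129)^(1/0.56) ≈ 8.9442.
y_gold = 8.9442^0.44 ≈ 2.6223, c_gold = y_gold − 0.129·k_gold ≈ 1.4685.
Gain: Δc = 1.4685 − 1.4489 ≈ 0.0196.

Δc ≈ 0.020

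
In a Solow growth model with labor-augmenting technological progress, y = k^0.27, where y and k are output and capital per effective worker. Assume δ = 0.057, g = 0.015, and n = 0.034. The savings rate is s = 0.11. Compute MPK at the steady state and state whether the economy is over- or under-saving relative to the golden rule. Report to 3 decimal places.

under-saving; MPK ≈ 0.260

n + g + δ = 0.034 + 0.015 + 0.057 = 0.106.
Steady-state k*: s·k^0.27 = 0.106·k gives k* = (0.11/0.106)^(1/0.73) ≈ 1.0521.
MPK = 0.27·1.0521^(-0.73) ≈ 0.2602.
MPK > n+g+δ = 0.106, so the economy is dynamically efficient (under-saving).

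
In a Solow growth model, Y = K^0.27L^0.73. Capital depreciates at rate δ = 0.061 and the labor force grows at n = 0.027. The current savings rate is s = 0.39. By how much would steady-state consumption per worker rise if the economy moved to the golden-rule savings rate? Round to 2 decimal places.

Δc ≈ 0.05

The effective depreciation rate is n + δ = 0.027 + 0.061 = 0.088.
Current steady state (s = 0.39): k* = (0.39/0.088)^(1/0.73) ≈ 7.6865, y* = 7.6865^0.27 ≈ 1.7344, c* = (1−0.39)·1.7344 ≈ 1.0580.
Maximizing c = f(k) − (n+δ)·k gives f'(k) = n+δ, i.e. 0.27·k^(0.27−1) = 0.088, so k_gold = (0.27/0.088)^(1/0.73) ≈ 4.6447.
y_gold = 4.6447^0.27 ≈ 1.5138, c_gold = y_gold − 0.088·k_gold ≈ 1.1051.
Gain: Δc = 1.1051 − 1.0580 ≈ 0.0471.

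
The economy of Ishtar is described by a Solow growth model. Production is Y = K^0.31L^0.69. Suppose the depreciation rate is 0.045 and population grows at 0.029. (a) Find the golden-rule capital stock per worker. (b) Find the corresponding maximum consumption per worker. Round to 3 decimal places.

(a) k_gold ≈ 7.973; (b) c_gold ≈ 1.313

Break-even investment rate: n + δ = 0.029 + 0.045 = 0.074.
Setting f'(k) = n+δ gives 0.31·k^(0.31−1) = 0.074, hence k_gold = (0.31/0.074)^(1/0.69) ≈ 7.9733.
y_gold = 7.9733^0.31 ≈ 1.9033; c_gold = y_gold − 0.074·k_gold ≈ 1.3133.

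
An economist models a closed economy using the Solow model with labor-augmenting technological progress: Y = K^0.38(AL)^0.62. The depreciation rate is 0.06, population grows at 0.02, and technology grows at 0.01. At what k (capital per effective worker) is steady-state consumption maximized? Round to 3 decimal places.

k_gold ≈ 10.208

The effective depreciation rate is n + g + δ = 0.02 + 0.01 + 0.06 = 0.09.
Maximizing c = f(k) − (n+g+δ)·k gives f'(k) = n+g+δ, i.e. 0.38·k^(0.38−1) = 0.09, so k_gold = (0.38/0.09)^(1/0.62) ≈ 10.2079.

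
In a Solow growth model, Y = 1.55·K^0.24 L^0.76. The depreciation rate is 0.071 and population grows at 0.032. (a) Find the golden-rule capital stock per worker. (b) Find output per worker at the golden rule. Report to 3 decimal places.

The effective depreciation rate is n + δ = 0.032 + 0.071 = 0.103.
At the golden rule the marginal product of capital equals n+δ: 0.24·1.55·k^(0.24−1) = 0.103. Solving, k_gold = (0.24·1.55/0.103)^(1/0.76) ≈ 5.4178.
y_gold = 1.55·5.4178^0.24 ≈ 2.3251.

(a) k_gold ≈ 5.418; (b) y_gold ≈ 2.325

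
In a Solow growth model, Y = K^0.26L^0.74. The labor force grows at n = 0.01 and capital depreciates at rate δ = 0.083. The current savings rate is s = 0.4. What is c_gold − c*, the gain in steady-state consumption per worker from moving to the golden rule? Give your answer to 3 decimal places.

The effective depreciation rate is n + δ = 0.01 + 0.083 = 0.093.
Current steady state (s = 0.4): k* = (0.4/0.093)^(1/0.74) ≈ 7.1810, y* = 7.1810^0.26 ≈ 1.6696, c* = (1−0.4)·1.6696 ≈ 1.0018.
Golden rule sets MPK = n+δ: 0.26·k^(0.26−1) = 0.093, so k_gold = (0.26/0.093)^(1/0.74) ≈ 4.0120.
y_gold = 4.0120^0.26 ≈ 1.4351, c_gold = y_gold − 0.093·k_gold ≈ 1.0620.
Gain: Δc = 1.0620 − 1.0018 ≈ 0.0602.

Δc ≈ 0.060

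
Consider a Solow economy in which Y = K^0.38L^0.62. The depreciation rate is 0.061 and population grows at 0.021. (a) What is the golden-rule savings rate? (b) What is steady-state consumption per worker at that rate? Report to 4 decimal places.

Capital per worker breaks even when investment replaces (n + δ)·k; here n + δ = 0.082.
For Cobb-Douglas, s_gold equals capital's share: s_gold = 0.38.
Golden rule sets MPK = n+δ: 0.38·k^(0.38−1) = 0.082, so k_gold = (0.38/0.082)^(1/0.62) ≈ 11.8616.
y_gold = 11.8616^0.38 ≈ 2.5596; c_gold = (1−0.38)·y_gold ≈ 1.5870.

(a) s_gold = 0.3800; (b) c_gold ≈ 1.5870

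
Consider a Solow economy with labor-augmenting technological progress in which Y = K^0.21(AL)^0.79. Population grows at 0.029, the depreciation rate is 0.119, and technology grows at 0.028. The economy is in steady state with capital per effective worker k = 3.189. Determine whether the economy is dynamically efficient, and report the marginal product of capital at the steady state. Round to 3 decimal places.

The effective depreciation rate is n + g + δ = 0.029 + 0.028 + 0.119 = 0.176.
MPK = 0.21·k^(0.21−1) = 0.21·3.189^(-0.79) ≈ 0.0840.
MPK < 0.176, so the economy is dynamically inefficient (over-saving).

dynamically inefficient; MPK ≈ 0.084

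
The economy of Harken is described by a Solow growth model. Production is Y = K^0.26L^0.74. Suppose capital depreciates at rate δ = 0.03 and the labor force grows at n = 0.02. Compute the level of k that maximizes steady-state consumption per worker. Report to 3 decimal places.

Break-even investment rate: n + δ = 0.02 + 0.03 = 0.05.
At the golden rule the marginal product of capital equals n+δ: 0.26·k^(0.26−1) = 0.05. Solving, k_gold = (0.26/0.05)^(1/0.74) ≈ 9.2805.

k_gold ≈ 9.281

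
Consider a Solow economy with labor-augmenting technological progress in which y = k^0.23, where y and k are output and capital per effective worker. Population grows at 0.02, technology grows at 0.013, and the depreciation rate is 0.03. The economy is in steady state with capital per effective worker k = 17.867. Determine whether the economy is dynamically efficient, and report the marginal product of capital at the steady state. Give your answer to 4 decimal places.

dynamically inefficient; MPK ≈ 0.0250

n + g + δ = 0.02 + 0.013 + 0.03 = 0.063.
MPK = 0.23·k^(0.23−1) = 0.23·17.867^(-0.77) ≈ 0.0250.
MPK < 0.063, so the economy is dynamically inefficient (over-saving).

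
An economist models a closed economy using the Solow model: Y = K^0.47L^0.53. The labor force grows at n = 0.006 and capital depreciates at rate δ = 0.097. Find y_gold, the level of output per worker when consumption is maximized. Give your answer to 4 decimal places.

y_gold ≈ 3.8426

Break-even investment rate: n + δ = 0.006 + 0.097 = 0.103.
Golden rule sets MPK = n+δ: 0.47·k^(0.47−1) = 0.103, so k_gold = (0.47/0.103)^(1/0.53) ≈ 17.5343.
Output: y_gold = k_gold^0.47 = 17.5343^0.47 ≈ 3.8426.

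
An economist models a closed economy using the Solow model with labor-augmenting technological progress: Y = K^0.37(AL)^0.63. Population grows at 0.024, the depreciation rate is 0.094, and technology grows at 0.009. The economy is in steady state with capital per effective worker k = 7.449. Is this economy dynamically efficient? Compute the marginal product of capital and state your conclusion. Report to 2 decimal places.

dynamically inefficient; MPK ≈ 0.10

Capital per effective worker breaks even when investment replaces (n + g + δ)·k; here n + g + δ = 0.127.
MPK = 0.37·k^(0.37−1) = 0.37·7.449^(-0.63) ≈ 0.1044.
MPK < 0.127, so the economy is dynamically inefficient (over-saving).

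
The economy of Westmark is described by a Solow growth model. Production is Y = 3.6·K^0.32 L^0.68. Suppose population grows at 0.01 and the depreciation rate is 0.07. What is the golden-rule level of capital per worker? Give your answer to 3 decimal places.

k_gold ≈ 50.521

n + δ = 0.01 + 0.07 = 0.08.
Maximizing c = f(k) − (n+δ)·k gives f'(k) = n+δ, i.e. 0.32·3.6·k^(0.32−1) = 0.08, so k_gold = (0.32·3.6/0.08)^(1/0.68) ≈ 50.5213.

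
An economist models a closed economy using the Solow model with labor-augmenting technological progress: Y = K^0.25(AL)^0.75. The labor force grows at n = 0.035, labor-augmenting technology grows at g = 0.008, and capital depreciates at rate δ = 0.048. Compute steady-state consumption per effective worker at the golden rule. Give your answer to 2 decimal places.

c_gold ≈ 1.05

n + g + δ = 0.035 + 0.008 + 0.048 = 0.091.
Setting f'(k) = n+g+δ gives 0.25·k^(0.25−1) = 0.091, hence k_gold = (0.25/0.091)^(1/0.75) ≈ 3.8477.
y_gold = 3.8477^0.25 ≈ 1.4006.
c_gold = y_gold − (n+g+δ)·k_gold = 1.4006 − 0.091·3.8477 ≈ 1.0504.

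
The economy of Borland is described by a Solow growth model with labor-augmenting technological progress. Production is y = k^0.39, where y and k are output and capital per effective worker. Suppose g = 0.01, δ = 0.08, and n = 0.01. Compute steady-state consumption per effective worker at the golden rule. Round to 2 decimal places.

The effective depreciation rate is n + g + δ = 0.01 + 0.01 + 0.08 = 0.1.
Setting f'(k) = n+g+δ gives 0.39·k^(0.39−1) = 0.1, hence k_gold = (0.39/0.1)^(1/0.61) ≈ 9.3102.
y_gold = 9.3102^0.39 ≈ 2.3872.
c_gold = y_gold − (n+g+δ)·k_gold = 2.3872 − 0.1·9.3102 ≈ 1.4562.

c_gold ≈ 1.46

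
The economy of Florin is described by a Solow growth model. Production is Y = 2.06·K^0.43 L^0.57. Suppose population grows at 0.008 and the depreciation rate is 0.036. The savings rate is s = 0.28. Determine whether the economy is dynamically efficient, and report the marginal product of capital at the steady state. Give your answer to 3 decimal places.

Capital per worker breaks even when investment replaces (n + δ)·k; here n + δ = 0.044.
Steady-state k*: s·A·k^0.43 = 0.044·k gives k* = (0.28·2.06/0.044)^(1/0.57) ≈ 91.3385.
MPK = 0.43·2.06·91.3385^(-0.57) ≈ 0.0676.
MPK > n+δ = 0.044, so the economy is dynamically efficient (under-saving).

dynamically efficient; MPK ≈ 0.068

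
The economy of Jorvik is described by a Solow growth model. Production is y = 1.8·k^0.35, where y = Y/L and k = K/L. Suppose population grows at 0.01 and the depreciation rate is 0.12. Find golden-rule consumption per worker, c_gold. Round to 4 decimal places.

Break-even investment rate: n + δ = 0.01 + 0.12 = 0.13.
Setting f'(k) = n+δ gives 0.35·1.8·k^(0.35−1) = 0.13, hence k_gold = (0.35·1.8/0.13)^(1/0.65) ≈ 11.3359.
y_gold = 1.8·11.3359^0.35 ≈ 4.2105.
c_gold = y_gold − (n+δ)·k_gold = 4.2105 − 0.13·11.3359 ≈ 2.7368.

c_gold ≈ 2.7368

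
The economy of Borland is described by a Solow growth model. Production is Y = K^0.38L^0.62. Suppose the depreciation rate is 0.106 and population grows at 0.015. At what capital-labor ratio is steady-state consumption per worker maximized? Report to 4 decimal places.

Capital per worker breaks even when investment replaces (n + δ)·k; here n + δ = 0.121.
Maximizing c = f(k) − (n+δ)·k gives f'(k) = n+δ, i.e. 0.38·k^(0.38−1) = 0.121, so k_gold = (0.38/0.121)^(1/0.62) ≈ 6.3330.

k_gold ≈ 6.3330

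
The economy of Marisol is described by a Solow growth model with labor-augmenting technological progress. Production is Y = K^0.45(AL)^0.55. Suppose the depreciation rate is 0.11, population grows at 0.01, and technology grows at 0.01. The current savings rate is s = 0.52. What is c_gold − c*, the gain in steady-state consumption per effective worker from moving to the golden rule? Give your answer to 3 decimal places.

Δc ≈ 0.027

The effective depreciation rate is n + g + δ = 0.01 + 0.01 + 0.11 = 0.13.
Current steady state (s = 0.52): k* = (0.52/0.13)^(1/0.55) ≈ 12.4353, y* = 12.4353^0.45 ≈ 3.1088, c* = (1−0.52)·3.1088 ≈ 1.4922.
Maximizing c = f(k) − (n+g+δ)·k gives f'(k) = n+g+δ, i.e. 0.45·k^(0.45−1) = 0.13, so k_gold = (0.45/0.13)^(1/0.55) ≈ 9.5607.
y_gold = 9.5607^0.45 ≈ 2.7620, c_gold = y_gold − 0.13·k_gold ≈ 1.5191.
Gain: Δc = 1.5191 − 1.4922 ≈ 0.0269.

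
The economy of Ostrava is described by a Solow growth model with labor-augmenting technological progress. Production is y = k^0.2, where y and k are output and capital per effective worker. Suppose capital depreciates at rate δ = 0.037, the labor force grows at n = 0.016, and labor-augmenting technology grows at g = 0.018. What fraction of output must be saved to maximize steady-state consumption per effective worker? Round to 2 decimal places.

n + g + δ = 0.016 + 0.018 + 0.037 = 0.071.
At the golden rule MPK = n+g+δ, and in any Cobb-Douglas steady state s = (n+g+δ)·k/y = MPK·k/y = capital's share 0.2.

s_gold = 0.20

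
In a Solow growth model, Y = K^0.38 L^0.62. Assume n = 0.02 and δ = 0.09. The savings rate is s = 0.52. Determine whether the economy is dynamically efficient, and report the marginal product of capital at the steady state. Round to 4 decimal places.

Capital per worker breaks even when investment replaces (n + δ)·k; here n + δ = 0.11.
Steady-state k*: s·k^0.38 = 0.11·k gives k* = (0.52/0.11)^(1/0.62) ≈ 12.2485.
MPK = 0.38·12.2485^(-0.62) ≈ 0.0804.
MPK < n+δ = 0.11, so the economy is dynamically inefficient (over-saving).

dynamically inefficient; MPK ≈ 0.0804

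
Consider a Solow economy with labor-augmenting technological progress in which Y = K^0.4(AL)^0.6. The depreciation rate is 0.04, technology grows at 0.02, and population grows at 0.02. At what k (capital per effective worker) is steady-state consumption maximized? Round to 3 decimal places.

k_gold ≈ 14.620

Break-even investment rate: n + g + δ = 0.02 + 0.02 + 0.04 = 0.08.
Setting f'(k) = n+g+δ gives 0.4·k^(0.4−1) = 0.08, hence k_gold = (0.4/0.08)^(1/0.6) ≈ 14.6201.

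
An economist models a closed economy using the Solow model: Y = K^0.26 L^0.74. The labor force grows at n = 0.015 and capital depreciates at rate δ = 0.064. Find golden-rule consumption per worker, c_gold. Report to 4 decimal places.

Break-even investment rate: n + δ = 0.015 + 0.064 = 0.079.
Maximizing c = f(k) − (n+δ)·k gives f'(k) = n+δ, i.e. 0.26·k^(0.26−1) = 0.079, so k_gold = (0.26/0.079)^(1/0.74) ≈ 5.0017.
y_gold = 5.0017^0.26 ≈ 1.5197.
c_gold = y_gold − (n+δ)·k_gold = 1.5197 − 0.079·5.0017 ≈ 1.1246.

c_gold ≈ 1.1246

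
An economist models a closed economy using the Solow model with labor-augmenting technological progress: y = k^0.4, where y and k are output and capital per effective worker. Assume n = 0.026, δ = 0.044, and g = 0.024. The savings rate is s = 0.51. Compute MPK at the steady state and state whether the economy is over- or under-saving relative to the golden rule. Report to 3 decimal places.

n + g + δ = 0.026 + 0.024 + 0.044 = 0.094.
Steady-state k*: s·k^0.4 = 0.094·k gives k* = (0.51/0.094)^(1/0.6) ≈ 16.7521.
MPK = 0.4·16.7521^(-0.6) ≈ 0.0737.
MPK < n+g+δ = 0.094, so the economy is dynamically inefficient (over-saving).

over-saving; MPK ≈ 0.074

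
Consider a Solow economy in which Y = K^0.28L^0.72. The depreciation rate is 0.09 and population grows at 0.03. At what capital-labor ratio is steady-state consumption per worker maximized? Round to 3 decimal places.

The effective depreciation rate is n + δ = 0.03 + 0.09 = 0.12.
Golden rule sets MPK = n+δ: 0.28·k^(0.28−1) = 0.12, so k_gold = (0.28/0.12)^(1/0.72) ≈ 3.2440.

k_gold ≈ 3.244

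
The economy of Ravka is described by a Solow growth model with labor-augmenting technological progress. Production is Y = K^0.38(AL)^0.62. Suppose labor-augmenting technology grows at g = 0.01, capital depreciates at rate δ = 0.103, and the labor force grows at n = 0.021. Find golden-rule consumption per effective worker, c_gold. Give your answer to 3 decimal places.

Break-even investment rate: n + g + δ = 0.021 + 0.01 + 0.103 = 0.134.
Maximizing c = f(k) − (n+g+δ)·k gives f'(k) = n+g+δ, i.e. 0.38·k^(0.38−1) = 0.134, so k_gold = (0.38/0.134)^(1/0.62) ≈ 5.3719.
y_gold = 5.3719^0.38 ≈ 1.8943.
c_gold = y_gold − (n+g+δ)·k_gold = 1.8943 − 0.134·5.3719 ≈ 1.1745.

c_gold ≈ 1.174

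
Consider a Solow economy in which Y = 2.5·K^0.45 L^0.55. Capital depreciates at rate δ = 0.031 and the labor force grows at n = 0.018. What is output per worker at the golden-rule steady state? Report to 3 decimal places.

The effective depreciation rate is n + δ = 0.018 + 0.031 = 0.049.
Setting f'(k) = n+δ gives 0.45·2.5·k^(0.45−1) = 0.049, hence k_gold = (0.45·2.5/0.049)^(1/0.55) ≈ 298.1716.
Output: y_gold = 2.5·k_gold^0.45 = 2.5·298.1716^0.45 ≈ 32.4676.

y_gold ≈ 32.468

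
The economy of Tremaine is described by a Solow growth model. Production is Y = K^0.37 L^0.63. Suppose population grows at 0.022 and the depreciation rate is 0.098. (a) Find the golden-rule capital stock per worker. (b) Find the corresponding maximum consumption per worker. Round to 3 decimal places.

n + δ = 0.022 + 0.098 = 0.12.
Maximizing c = f(k) − (n+δ)·k gives f'(k) = n+δ, i.e. 0.37·k^(0.37−1) = 0.12, so k_gold = (0.37/0.12)^(1/0.63) ≈ 5.9734.
y_gold = 5.9734^0.37 ≈ 1.9373; c_gold = y_gold − 0.12·k_gold ≈ 1.2205.

(a) k_gold ≈ 5.973; (b) c_gold ≈ 1.221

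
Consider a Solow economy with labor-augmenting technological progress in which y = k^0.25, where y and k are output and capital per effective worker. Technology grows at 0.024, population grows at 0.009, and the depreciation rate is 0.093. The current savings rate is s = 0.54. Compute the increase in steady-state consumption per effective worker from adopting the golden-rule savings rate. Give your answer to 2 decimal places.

Break-even investment rate: n + g + δ = 0.009 + 0.024 + 0.093 = 0.126.
Current steady state (s = 0.54): k* = (0.54/0.126)^(1/0.75) ≈ 6.9614, y* = 6.9614^0.25 ≈ 1.6243, c* = (1−0.54)·1.6243 ≈ 0.7472.
At the golden rule the marginal product of capital equals n+g+δ: 0.25·k^(0.25−1) = 0.126. Solving, k_gold = (0.25/0.126)^(1/0.75) ≈ 2.4932.
y_gold = 2.4932^0.25 ≈ 1.2566, c_gold = y_gold − 0.126·k_gold ≈ 0.9424.
Gain: Δc = 0.9424 − 0.7472 ≈ 0.1952.

Δc ≈ 0.20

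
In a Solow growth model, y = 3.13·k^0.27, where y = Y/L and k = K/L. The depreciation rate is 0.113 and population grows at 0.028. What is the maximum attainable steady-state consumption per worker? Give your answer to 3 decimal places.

c_gold ≈ 4.431

The effective depreciation rate is n + δ = 0.028 + 0.113 = 0.141.
Maximizing c = f(k) − (n+δ)·k gives f'(k) = n+δ, i.e. 0.27·3.13·k^(0.27−1) = 0.141, so k_gold = (0.27·3.13/0.141)^(1/0.73) ≈ 11.6232.
y_gold = 3.13·11.6232^0.27 ≈ 6.0699.
c_gold = y_gold − (n+δ)·k_gold = 6.0699 − 0.141·11.6232 ≈ 4.4310.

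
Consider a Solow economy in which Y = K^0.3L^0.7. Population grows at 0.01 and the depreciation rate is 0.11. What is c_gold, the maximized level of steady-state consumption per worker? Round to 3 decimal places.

Break-even investment rate: n + δ = 0.01 + 0.11 = 0.12.
Maximizing c = f(k) − (n+δ)·k gives f'(k) = n+δ, i.e. 0.3·k^(0.3−1) = 0.12, so k_gold = (0.3/0.12)^(1/0.7) ≈ 3.7024.
y_gold = 3.7024^0.3 ≈ 1.4810.
c_gold = y_gold − (n+δ)·k_gold = 1.4810 − 0.12·3.7024 ≈ 1.0367.

c_gold ≈ 1.037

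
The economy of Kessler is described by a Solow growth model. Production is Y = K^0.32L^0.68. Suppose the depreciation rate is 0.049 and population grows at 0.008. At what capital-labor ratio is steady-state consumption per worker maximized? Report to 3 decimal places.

k_gold ≈ 12.644

Capital per worker breaks even when investment replaces (n + δ)·k; here n + δ = 0.057.
At the golden rule the marginal product of capital equals n+δ: 0.32·k^(0.32−1) = 0.057. Solving, k_gold = (0.32/0.057)^(1/0.68) ≈ 12.6437.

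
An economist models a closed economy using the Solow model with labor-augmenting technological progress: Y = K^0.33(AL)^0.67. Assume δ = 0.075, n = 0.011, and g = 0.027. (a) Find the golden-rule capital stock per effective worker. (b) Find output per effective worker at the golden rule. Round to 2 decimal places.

(a) k_gold ≈ 4.95; (b) y_gold ≈ 1.70

Capital per effective worker breaks even when investment replaces (n + g + δ)·k; here n + g + δ = 0.113.
At the golden rule the marginal product of capital equals n+g+δ: 0.33·k^(0.33−1) = 0.113. Solving, k_gold = (0.33/0.113)^(1/0.67) ≈ 4.9509.
y_gold = 4.9509^0.33 ≈ 1.6953.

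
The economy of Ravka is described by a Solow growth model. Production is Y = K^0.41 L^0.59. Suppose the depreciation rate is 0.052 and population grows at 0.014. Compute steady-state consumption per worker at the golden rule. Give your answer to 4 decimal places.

The effective depreciation rate is n + δ = 0.014 + 0.052 = 0.066.
Setting f'(k) = n+δ gives 0.41·k^(0.41−1) = 0.066, hence k_gold = (0.41/0.066)^(1/0.59) ≈ 22.1042.
y_gold = 22.1042^0.41 ≈ 3.5582.
c_gold = y_gold − (n+δ)·k_gold = 3.5582 − 0.066·22.1042 ≈ 2.0994.

c_gold ≈ 2.0994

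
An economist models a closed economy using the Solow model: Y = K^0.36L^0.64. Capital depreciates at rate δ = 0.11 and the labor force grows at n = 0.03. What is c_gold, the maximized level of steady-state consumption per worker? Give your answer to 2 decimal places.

Capital per worker breaks even when investment replaces (n + δ)·k; here n + δ = 0.14.
At the golden rule the marginal product of capital equals n+δ: 0.36·k^(0.36−1) = 0.14. Solving, k_gold = (0.36/0.14)^(1/0.64) ≈ 4.3742.
y_gold = 4.3742^0.36 ≈ 1.7011.
c_gold = y_gold − (n+δ)·k_gold = 1.7011 − 0.14·4.3742 ≈ 1.0887.

c_gold ≈ 1.09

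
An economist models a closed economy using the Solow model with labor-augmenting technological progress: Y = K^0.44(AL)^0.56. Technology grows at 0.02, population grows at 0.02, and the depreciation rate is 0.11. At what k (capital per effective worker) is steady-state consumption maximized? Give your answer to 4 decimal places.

k_gold ≈ 6.8324

The effective depreciation rate is n + g + δ = 0.02 + 0.02 + 0.11 = 0.15.
Setting f'(k) = n+g+δ gives 0.44·k^(0.44−1) = 0.15, hence k_gold = (0.44/0.15)^(1/0.56) ≈ 6.8324.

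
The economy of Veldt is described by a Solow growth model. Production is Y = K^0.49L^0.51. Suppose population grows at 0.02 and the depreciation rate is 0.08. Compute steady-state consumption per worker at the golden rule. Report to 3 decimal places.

c_gold ≈ 2.348

Capital per worker breaks even when investment replaces (n + δ)·k; here n + δ = 0.1.
Setting f'(k) = n+δ gives 0.49·k^(0.49−1) = 0.1, hence k_gold = (0.49/0.1)^(1/0.51) ≈ 22.5593.
y_gold = 22.5593^0.49 ≈ 4.6039.
c_gold = y_gold − (n+δ)·k_gold = 4.6039 − 0.1·22.5593 ≈ 2.3480.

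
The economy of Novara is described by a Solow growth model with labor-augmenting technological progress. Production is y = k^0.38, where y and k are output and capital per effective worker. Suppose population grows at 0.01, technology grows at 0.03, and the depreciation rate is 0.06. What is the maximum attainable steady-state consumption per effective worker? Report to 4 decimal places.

n + g + δ = 0.01 + 0.03 + 0.06 = 0.1.
Maximizing c = f(k) − (n+g+δ)·k gives f'(k) = n+g+δ, i.e. 0.38·k^(0.38−1) = 0.1, so k_gold = (0.38/0.1)^(1/0.62) ≈ 8.6126.
y_gold = 8.6126^0.38 ≈ 2.2665.
c_gold = y_gold − (n+g+δ)·k_gold = 2.2665 − 0.1·8.6126 ≈ 1.4052.

c_gold ≈ 1.4052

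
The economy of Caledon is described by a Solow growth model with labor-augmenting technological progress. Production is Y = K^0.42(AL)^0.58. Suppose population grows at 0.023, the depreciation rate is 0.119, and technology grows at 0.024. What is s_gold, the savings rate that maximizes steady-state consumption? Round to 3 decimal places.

s_gold = 0.420

The effective depreciation rate is n + g + δ = 0.023 + 0.024 + 0.119 = 0.166.
At the golden rule MPK = n+g+δ, and in any Cobb-Douglas steady state s = (n+g+δ)·k/y = MPK·k/y = capital's share 0.42.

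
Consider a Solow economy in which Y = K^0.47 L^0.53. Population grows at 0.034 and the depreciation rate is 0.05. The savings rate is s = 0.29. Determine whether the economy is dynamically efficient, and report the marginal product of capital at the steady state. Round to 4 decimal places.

dynamically efficient; MPK ≈ 0.1361

Break-even investment rate: n + δ = 0.034 + 0.05 = 0.084.
Steady-state k*: s·k^0.47 = 0.084·k gives k* = (0.29/0.084)^(1/0.53) ≈ 10.3590.
MPK = 0.47·10.3590^(-0.53) ≈ 0.1361.
MPK > n+δ = 0.084, so the economy is dynamically efficient (under-saving).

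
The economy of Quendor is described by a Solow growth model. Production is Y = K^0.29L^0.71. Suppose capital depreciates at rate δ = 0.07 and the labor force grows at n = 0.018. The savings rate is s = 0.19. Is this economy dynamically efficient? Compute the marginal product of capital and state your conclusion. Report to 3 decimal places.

n + δ = 0.018 + 0.07 = 0.088.
Steady-state k*: s·k^0.29 = 0.088·k gives k* = (0.19/0.088)^(1/0.71) ≈ 2.9567.
MPK = 0.29·2.9567^(-0.71) ≈ 0.1343.
MPK > n+δ = 0.088, so the economy is dynamically efficient (under-saving).

dynamically efficient; MPK ≈ 0.134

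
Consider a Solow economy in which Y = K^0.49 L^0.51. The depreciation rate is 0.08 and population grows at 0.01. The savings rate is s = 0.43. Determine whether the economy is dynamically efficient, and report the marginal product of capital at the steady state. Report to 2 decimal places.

dynamically efficient; MPK ≈ 0.10

The effective depreciation rate is n + δ = 0.01 + 0.08 = 0.09.
Steady-state k*: s·k^0.49 = 0.09·k gives k* = (0.43/0.09)^(1/0.51) ≈ 21.4692.
MPK = 0.49·21.4692^(-0.51) ≈ 0.1026.
MPK > n+δ = 0.09, so the economy is dynamically efficient (under-saving).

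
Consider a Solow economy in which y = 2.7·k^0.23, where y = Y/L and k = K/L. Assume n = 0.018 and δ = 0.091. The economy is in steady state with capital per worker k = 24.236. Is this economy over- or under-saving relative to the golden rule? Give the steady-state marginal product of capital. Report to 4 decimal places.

over-saving; MPK ≈ 0.0533

Break-even investment rate: n + δ = 0.018 + 0.091 = 0.109.
MPK = 0.23·2.7·k^(0.23−1) = 0.23·2.7·24.236^(-0.77) ≈ 0.0533.
MPK < 0.109, so the economy is dynamically inefficient (over-saving).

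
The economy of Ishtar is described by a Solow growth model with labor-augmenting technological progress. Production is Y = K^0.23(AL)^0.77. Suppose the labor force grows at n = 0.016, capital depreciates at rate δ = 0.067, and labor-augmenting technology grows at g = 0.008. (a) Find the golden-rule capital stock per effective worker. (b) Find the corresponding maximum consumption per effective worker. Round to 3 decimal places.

n + g + δ = 0.016 + 0.008 + 0.067 = 0.091.
Golden rule sets MPK = n+g+δ: 0.23·k^(0.23−1) = 0.091, so k_gold = (0.23/0.091)^(1/0.77) ≈ 3.3340.
y_gold = 3.3340^0.23 ≈ 1.3191; c_gold = y_gold − 0.091·k_gold ≈ 1.0157.

(a) k_gold ≈ 3.334; (b) c_gold ≈ 1.016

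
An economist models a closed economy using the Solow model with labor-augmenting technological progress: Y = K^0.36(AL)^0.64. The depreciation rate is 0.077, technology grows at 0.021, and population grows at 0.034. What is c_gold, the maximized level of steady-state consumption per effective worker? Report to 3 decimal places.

c_gold ≈ 1.125

n + g + δ = 0.034 + 0.021 + 0.077 = 0.132.
At the golden rule the marginal product of capital equals n+g+δ: 0.36·k^(0.36−1) = 0.132. Solving, k_gold = (0.36/0.132)^(1/0.64) ≈ 4.7954.
y_gold = 4.7954^0.36 ≈ 1.7583.
c_gold = y_gold − (n+g+δ)·k_gold = 1.7583 − 0.132·4.7954 ≈ 1.1253.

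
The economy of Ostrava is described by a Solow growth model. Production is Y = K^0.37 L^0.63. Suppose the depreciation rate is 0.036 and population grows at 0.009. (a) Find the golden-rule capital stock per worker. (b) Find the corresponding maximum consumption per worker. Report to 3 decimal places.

(a) k_gold ≈ 28.338; (b) c_gold ≈ 2.171

The effective depreciation rate is n + δ = 0.009 + 0.036 = 0.045.
Maximizing c = f(k) − (n+δ)·k gives f'(k) = n+δ, i.e. 0.37·k^(0.37−1) = 0.045, so k_gold = (0.37/0.045)^(1/0.63) ≈ 28.3376.
y_gold = 28.3376^0.37 ≈ 3.4465; c_gold = y_gold − 0.045·k_gold ≈ 2.1713.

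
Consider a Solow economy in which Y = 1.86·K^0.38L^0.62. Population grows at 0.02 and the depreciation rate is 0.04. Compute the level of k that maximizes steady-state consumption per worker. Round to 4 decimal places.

Break-even investment rate: n + δ = 0.02 + 0.04 = 0.06.
At the golden rule the marginal product of capital equals n+δ: 0.38·1.86·k^(0.38−1) = 0.06. Solving, k_gold = (0.38·1.86/0.06)^(1/0.62) ≈ 53.4138.

k_gold ≈ 53.4138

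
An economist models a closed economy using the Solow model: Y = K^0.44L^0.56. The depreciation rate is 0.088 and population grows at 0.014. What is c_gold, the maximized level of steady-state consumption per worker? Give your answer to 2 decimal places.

c_gold ≈ 1.77

n + δ = 0.014 + 0.088 = 0.102.
Golden rule sets MPK = n+δ: 0.44·k^(0.44−1) = 0.102, so k_gold = (0.44/0.102)^(1/0.56) ≈ 13.6040.
y_gold = 13.6040^0.44 ≈ 3.1536.
c_gold = y_gold − (n+δ)·k_gold = 3.1536 − 0.102·13.6040 ≈ 1.7660.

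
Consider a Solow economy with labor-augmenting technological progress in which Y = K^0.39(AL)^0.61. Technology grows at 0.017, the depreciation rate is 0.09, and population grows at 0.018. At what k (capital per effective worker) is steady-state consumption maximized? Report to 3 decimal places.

k_gold ≈ 6.458

The effective depreciation rate is n + g + δ = 0.018 + 0.017 + 0.09 = 0.125.
Maximizing c = f(k) − (n+g+δ)·k gives f'(k) = n+g+δ, i.e. 0.39·k^(0.39−1) = 0.125, so k_gold = (0.39/0.125)^(1/0.61) ≈ 6.4579.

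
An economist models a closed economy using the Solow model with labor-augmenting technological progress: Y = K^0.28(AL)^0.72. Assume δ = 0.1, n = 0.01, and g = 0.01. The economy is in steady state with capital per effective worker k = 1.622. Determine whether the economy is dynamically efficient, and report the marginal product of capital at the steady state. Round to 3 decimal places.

Break-even investment rate: n + g + δ = 0.01 + 0.01 + 0.1 = 0.12.
MPK = 0.28·k^(0.28−1) = 0.28·1.622^(-0.72) ≈ 0.1977.
MPK > 0.12, so the economy is dynamically efficient (under-saving).

dynamically efficient; MPK ≈ 0.198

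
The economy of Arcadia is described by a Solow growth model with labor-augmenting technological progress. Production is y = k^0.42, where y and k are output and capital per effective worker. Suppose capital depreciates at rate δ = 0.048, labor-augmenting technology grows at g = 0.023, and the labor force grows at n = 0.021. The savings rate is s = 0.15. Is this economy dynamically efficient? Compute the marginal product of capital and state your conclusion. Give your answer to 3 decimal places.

Break-even investment rate: n + g + δ = 0.021 + 0.023 + 0.048 = 0.092.
Steady-state k*: s·k^0.42 = 0.092·k gives k* = (0.15/0.092)^(1/0.58) ≈ 2.3230.
MPK = 0.42·2.3230^(-0.58) ≈ 0.2576.
MPK > n+g+δ = 0.092, so the economy is dynamically efficient (under-saving).

dynamically efficient; MPK ≈ 0.258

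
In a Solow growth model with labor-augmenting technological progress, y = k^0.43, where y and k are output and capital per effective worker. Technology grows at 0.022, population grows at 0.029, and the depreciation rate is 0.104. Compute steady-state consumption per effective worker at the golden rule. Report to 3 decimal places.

c_gold ≈ 1.231

Capital per effective worker breaks even when investment replaces (n + g + δ)·k; here n + g + δ = 0.155.
At the golden rule the marginal product of capital equals n+g+δ: 0.43·k^(0.43−1) = 0.155. Solving, k_gold = (0.43/0.155)^(1/0.57) ≈ 5.9901.
y_gold = 5.9901^0.43 ≈ 2.1592.
c_gold = y_gold − (n+g+δ)·k_gold = 2.1592 − 0.155·5.9901 ≈ 1.2308.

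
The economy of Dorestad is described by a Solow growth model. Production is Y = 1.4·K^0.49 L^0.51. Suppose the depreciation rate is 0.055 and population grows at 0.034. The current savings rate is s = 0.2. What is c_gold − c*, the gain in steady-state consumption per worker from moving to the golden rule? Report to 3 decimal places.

Break-even investment rate: n + δ = 0.034 + 0.055 = 0.089.
Current steady state (s = 0.2): k* = (0.2·1.4/0.089)^(1/0.51) ≈ 9.4627, y* = 1.4·9.4627^0.49 ≈ 4.2109, c* = (1−0.2)·4.2109 ≈ 3.3687.
Setting f'(k) = n+δ gives 0.49·1.4·k^(0.49−1) = 0.089, hence k_gold = (0.49·1.4/0.089)^(1/0.51) ≈ 54.8386.
y_gold = 1.4·54.8386^0.49 ≈ 9.9605, c_gold = y_gold − 0.089·k_gold ≈ 5.0798.
Gain: Δc = 5.0798 − 3.3687 ≈ 1.7111.

Δc ≈ 1.711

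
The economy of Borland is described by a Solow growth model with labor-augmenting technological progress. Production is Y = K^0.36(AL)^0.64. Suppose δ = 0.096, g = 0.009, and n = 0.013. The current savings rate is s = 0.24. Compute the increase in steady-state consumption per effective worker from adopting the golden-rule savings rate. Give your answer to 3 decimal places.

Δc ≈ 0.066

Break-even investment rate: n + g + δ = 0.013 + 0.009 + 0.096 = 0.118.
Current steady state (s = 0.24): k* = (0.24/0.118)^(1/0.64) ≈ 3.0322, y* = 3.0322^0.36 ≈ 1.4909, c* = (1−0.24)·1.4909 ≈ 1.1330.
Setting f'(k) = n+g+δ gives 0.36·k^(0.36−1) = 0.118, hence k_gold = (0.36/0.118)^(1/0.64) ≈ 5.7136.
y_gold = 5.7136^0.36 ≈ 1.8728, c_gold = y_gold − 0.118·k_gold ≈ 1.1986.
Gain: Δc = 1.1986 − 1.1330 ≈ 0.0655.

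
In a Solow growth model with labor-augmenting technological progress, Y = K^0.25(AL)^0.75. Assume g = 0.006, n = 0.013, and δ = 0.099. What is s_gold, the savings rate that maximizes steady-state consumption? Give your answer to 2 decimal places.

Capital per effective worker breaks even when investment replaces (n + g + δ)·k; here n + g + δ = 0.118.
At the golden rule MPK = n+g+δ, and in any Cobb-Douglas steady state s = (n+g+δ)·k/y = MPK·k/y = capital's share 0.25.

s_gold = 0.25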